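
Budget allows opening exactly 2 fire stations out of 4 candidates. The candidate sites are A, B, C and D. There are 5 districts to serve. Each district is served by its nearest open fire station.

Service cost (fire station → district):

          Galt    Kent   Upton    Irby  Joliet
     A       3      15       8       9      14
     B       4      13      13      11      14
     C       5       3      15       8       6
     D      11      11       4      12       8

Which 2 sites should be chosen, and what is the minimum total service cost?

Choose C and D; total service cost 26.

With exactly 2 open, each district uses its cheapest among the chosen.
{C, D}: Galt→C 5, Kent→C 3, Upton→D 4, Irby→C 8, Joliet→C 6. Service cost 26.
{A, C}: service cost 28
{B, C}: service cost 34
Among all 6 size-2 choices, {C, D} is lowest.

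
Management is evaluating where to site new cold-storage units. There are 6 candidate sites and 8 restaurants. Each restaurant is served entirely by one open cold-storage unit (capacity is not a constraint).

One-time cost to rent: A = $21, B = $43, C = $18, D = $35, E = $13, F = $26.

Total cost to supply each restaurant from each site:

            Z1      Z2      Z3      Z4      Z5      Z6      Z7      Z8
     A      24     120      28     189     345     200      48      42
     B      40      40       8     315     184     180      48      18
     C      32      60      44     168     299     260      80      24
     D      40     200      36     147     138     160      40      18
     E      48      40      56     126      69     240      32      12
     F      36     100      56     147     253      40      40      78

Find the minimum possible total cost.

For any fixed open set, each restaurant goes to its cheapest open site; total = fixed + service.
{A, E, F}: Z1→A 24, Z2→E 40, Z3→A 28, Z4→E 126, Z5→E 69, Z6→F 40, Z7→E 32, Z8→E 12. Service 371; fixed 60; total 431.
{B, E, F}: Z1→F 36, Z2→B 40, Z3→B 8, Z4→E 126, Z5→E 69, Z6→F 40, Z7→E 32, Z8→E 12. Service 363; fixed 82; total 445.
{A, C, E, F}: service 371 + fixed 78 = 449
{A, B, C, D, E, F}: Z1→A 24, Z2→B 40, Z3→B 8, Z4→E 126, Z5→E 69, Z6→F 40, Z7→E 32, Z8→E 12. Service 351; fixed 156; total 507.
No other subset beats 431.

Minimum total cost: 431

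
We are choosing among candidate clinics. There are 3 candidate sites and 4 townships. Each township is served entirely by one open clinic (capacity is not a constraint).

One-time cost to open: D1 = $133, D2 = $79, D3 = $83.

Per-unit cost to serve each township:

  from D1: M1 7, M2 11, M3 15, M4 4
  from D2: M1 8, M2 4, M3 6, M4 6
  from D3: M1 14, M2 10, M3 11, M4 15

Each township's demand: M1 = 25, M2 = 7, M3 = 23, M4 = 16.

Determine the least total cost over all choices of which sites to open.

Minimum total cost: 541

For any fixed open set, each township goes to its cheapest open site; total = fixed + service.
{D2}: M1→D2 8·25=200, M2→D2 4·7=28, M3→D2 6·23=138, M4→D2 6·16=96. Service 462; fixed 79; total 541.
{D1, D2}: M1→D1 7·25=175, M2→D2 4·7=28, M3→D2 6·23=138, M4→D1 4·16=64. Service 405; fixed 212; total 617.
{D2, D3}: service 462 + fixed 162 = 624
{D1, D2, D3}: M1→D1 7·25=175, M2→D2 4·7=28, M3→D2 6·23=138, M4→D1 4·16=64. Service 405; fixed 295; total 700.
No other subset beats 541.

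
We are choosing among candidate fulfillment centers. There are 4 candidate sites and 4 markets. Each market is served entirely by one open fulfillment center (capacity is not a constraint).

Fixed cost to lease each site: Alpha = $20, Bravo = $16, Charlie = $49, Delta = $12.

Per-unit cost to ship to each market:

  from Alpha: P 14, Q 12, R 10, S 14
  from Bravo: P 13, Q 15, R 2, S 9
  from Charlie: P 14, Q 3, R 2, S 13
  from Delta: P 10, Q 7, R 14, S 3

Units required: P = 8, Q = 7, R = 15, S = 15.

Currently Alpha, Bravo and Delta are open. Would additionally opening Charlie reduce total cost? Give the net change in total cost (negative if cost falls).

Current service cost with {Alpha, Bravo, Delta}: 204.
Adding Charlie: each market re-picks its cheapest; new service cost 176, saving 28.
Extra fixed cost: 49. Net change = 49 − 28 = 21.
(Totals: 252 → 273.)

No — net change +21 (cost rises by 21).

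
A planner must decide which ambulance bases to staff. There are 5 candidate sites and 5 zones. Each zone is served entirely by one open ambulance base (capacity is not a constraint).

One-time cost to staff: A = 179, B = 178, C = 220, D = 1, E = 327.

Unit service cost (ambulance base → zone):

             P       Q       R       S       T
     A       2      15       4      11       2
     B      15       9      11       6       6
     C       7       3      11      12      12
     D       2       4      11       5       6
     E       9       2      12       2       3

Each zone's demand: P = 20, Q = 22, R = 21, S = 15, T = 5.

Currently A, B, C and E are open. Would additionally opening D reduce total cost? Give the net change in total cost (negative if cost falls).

Current service cost with {A, B, C, E}: 208.
Adding D: each zone re-picks its cheapest; new service cost 208, saving 0.
Extra fixed cost: 1. Net change = 1 − 0 = 1.
(Totals: 1112 → 1113.)

No — net change +1 (cost rises by 1).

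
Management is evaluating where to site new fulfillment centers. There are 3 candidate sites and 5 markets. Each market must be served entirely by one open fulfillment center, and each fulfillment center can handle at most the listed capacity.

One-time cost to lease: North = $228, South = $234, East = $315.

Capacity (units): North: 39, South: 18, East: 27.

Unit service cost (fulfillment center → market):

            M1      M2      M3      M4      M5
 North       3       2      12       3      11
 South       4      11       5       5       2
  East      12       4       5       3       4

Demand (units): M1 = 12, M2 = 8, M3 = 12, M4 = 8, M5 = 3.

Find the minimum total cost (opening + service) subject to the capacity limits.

Minimum total cost: 604

Open {North, South}: M1→North 3·12=36, M2→North 2·8=16, M3→South 5·12=60, M4→North 3·8=24, M5→South 2·3=6.
Loads: North carries 28/39, South carries 15/18. Service 142; fixed 462; total 604.
Next best feasible plan costs 631.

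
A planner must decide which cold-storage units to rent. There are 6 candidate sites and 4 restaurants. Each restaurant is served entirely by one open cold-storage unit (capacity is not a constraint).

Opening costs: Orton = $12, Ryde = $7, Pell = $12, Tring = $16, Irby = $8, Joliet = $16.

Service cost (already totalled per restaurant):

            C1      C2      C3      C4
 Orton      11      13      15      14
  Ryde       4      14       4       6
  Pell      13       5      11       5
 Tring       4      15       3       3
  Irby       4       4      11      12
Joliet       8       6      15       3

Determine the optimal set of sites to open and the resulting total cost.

For any fixed open set, each restaurant goes to its cheapest open site; total = fixed + service.
{Ryde, Irby}: C1→Ryde 4, C2→Irby 4, C3→Ryde 4, C4→Ryde 6. Service 18; fixed 15; total 33.
{Ryde}: service 28 + fixed 7 = 35
{Ryde, Pell}: service 18 + fixed 19 = 37
{Orton, Ryde, Pell, Tring, Irby, Joliet}: service 14 + fixed 71 = 85
No other subset beats 33.

Open Ryde and Irby; minimum total cost 33.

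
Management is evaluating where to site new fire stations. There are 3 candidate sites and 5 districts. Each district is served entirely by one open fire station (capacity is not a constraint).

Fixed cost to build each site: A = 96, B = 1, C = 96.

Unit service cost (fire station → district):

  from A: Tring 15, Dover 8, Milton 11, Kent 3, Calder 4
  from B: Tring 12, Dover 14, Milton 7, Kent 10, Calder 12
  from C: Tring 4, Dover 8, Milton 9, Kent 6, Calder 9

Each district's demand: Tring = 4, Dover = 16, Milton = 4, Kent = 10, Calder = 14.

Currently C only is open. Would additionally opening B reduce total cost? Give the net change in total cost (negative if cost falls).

Current service cost with {C}: 366.
Adding B: each district re-picks its cheapest; new service cost 358, saving 8.
Extra fixed cost: 1. Net change = 1 − 8 = -7.
(Totals: 462 → 455.)

Yes — net change −7 (cost falls by 7).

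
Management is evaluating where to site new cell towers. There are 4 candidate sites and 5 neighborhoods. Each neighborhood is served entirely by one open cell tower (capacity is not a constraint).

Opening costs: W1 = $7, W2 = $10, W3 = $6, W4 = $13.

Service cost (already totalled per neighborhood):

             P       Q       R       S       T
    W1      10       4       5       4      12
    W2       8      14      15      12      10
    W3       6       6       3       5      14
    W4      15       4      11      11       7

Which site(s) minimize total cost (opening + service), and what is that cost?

Open W3 only; minimum total cost 40.

For any fixed open set, each neighborhood goes to its cheapest open site; total = fixed + service.
{W3}: P→W3 6, Q→W3 6, R→W3 3, S→W3 5, T→W3 14. Service 34; fixed 6; total 40.
{W1}: P→W1 10, Q→W1 4, R→W1 5, S→W1 4, T→W1 12. Service 35; fixed 7; total 42.
{W1, W3}: service 29 + fixed 13 = 42
{W1, W2, W3, W4}: P→W3 6, Q→W1 4, R→W3 3, S→W1 4, T→W4 7. Service 24; fixed 36; total 60.
(All 15 nonempty subsets were checked; W3 only is lowest.)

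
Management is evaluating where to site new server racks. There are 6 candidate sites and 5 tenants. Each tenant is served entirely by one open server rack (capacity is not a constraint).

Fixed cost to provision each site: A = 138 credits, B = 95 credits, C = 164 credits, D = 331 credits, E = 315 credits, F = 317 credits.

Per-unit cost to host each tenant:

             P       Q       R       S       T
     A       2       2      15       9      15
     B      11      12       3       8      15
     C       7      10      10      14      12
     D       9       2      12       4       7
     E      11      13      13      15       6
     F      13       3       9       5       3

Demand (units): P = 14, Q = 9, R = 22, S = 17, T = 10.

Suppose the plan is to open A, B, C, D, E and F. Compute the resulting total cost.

Total cost: 1570

Each tenant is assigned to its cheapest site among the open ones.
{A, B, C, D, E, F}: P→A 2·14=28, Q→A 2·9=18, R→B 3·22=66, S→D 4·17=68, T→F 3·10=30. Service 210; fixed 1360; total 1570.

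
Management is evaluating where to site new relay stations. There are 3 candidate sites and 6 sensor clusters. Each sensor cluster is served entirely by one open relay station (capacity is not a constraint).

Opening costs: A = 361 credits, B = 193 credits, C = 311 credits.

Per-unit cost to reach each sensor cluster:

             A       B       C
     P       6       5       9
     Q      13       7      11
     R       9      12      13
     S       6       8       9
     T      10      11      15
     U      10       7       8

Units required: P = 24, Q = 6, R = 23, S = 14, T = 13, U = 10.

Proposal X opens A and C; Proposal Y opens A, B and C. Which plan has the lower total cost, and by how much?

Proposal X: {A, C}: P→A 6·24=144, Q→C 11·6=66, R→A 9·23=207, S→A 6·14=84, T→A 10·13=130, U→C 8·10=80. Service 711; fixed 672; total 1383.
Proposal Y: {A, B, C}: P→B 5·24=120, Q→B 7·6=42, R→A 9·23=207, S→A 6·14=84, T→A 10·13=130, U→B 7·10=70. Service 653; fixed 865; total 1518.
Difference: |1383 − 1518| = 135.

Proposal X is cheaper by 135.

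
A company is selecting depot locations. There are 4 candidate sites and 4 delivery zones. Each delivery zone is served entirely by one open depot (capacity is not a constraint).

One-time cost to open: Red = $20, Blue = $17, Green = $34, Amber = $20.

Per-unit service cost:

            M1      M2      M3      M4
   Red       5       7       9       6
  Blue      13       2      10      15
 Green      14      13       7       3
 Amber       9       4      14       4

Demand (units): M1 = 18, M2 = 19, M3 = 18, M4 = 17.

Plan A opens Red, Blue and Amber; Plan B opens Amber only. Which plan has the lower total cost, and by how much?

Plan A is cheaper by 163.

Plan A: {Red, Blue, Amber}: M1→Red 5·18=90, M2→Blue 2·19=38, M3→Red 9·18=162, M4→Amber 4·17=68. Service 358; fixed 57; total 415.
Plan B: {Amber}: M1→Amber 9·18=162, M2→Amber 4·19=76, M3→Amber 14·18=252, M4→Amber 4·17=68. Service 558; fixed 20; total 578.
Difference: |415 − 578| = 163.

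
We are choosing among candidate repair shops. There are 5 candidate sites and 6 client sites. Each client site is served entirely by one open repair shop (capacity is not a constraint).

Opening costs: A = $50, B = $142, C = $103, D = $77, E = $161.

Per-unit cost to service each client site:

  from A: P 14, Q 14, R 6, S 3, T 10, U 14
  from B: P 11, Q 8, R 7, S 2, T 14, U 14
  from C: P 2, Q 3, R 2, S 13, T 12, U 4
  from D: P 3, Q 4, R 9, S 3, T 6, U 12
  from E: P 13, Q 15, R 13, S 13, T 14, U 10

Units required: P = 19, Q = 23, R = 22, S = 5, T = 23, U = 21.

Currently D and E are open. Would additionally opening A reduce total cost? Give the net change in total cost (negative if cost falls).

Current service cost with {D, E}: 710.
Adding A: each client site re-picks its cheapest; new service cost 644, saving 66.
Extra fixed cost: 50. Net change = 50 − 66 = -16.
(Totals: 948 → 932.)

Yes — net change −16 (cost falls by 16).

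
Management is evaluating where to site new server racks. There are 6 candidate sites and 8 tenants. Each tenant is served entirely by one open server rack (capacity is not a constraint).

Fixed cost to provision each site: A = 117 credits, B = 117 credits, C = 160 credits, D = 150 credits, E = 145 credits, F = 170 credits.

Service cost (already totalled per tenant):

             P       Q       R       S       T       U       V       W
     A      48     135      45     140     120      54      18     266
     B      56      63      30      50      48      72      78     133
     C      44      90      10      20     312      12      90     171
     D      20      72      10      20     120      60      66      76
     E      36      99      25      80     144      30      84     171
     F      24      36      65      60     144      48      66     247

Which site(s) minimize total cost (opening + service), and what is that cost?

For any fixed open set, each tenant goes to its cheapest open site; total = fixed + service.
{D}: P→D 20, Q→D 72, R→D 10, S→D 20, T→D 120, U→D 60, V→D 66, W→D 76. Service 444; fixed 150; total 594.
{B, D}: service 363 + fixed 267 = 630
{B}: service 530 + fixed 117 = 647
{A, B, C, D, E, F}: service 240 + fixed 859 = 1099
No other subset beats 594.

Open D only; minimum total cost 594.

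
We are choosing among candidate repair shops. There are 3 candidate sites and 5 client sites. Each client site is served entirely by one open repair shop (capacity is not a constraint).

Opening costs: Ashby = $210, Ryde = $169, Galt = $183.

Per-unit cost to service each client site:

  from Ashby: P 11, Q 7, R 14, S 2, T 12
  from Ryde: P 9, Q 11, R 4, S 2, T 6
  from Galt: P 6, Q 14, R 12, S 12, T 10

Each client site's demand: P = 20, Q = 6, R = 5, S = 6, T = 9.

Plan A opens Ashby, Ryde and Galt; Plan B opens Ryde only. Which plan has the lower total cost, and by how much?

Plan A: {Ashby, Ryde, Galt}: P→Galt 6·20=120, Q→Ashby 7·6=42, R→Ryde 4·5=20, S→Ashby 2·6=12, T→Ryde 6·9=54. Service 248; fixed 562; total 810.
Plan B: {Ryde}: P→Ryde 9·20=180, Q→Ryde 11·6=66, R→Ryde 4·5=20, S→Ryde 2·6=12, T→Ryde 6·9=54. Service 332; fixed 169; total 501.
Difference: |810 − 501| = 309.

Plan B is cheaper by 309.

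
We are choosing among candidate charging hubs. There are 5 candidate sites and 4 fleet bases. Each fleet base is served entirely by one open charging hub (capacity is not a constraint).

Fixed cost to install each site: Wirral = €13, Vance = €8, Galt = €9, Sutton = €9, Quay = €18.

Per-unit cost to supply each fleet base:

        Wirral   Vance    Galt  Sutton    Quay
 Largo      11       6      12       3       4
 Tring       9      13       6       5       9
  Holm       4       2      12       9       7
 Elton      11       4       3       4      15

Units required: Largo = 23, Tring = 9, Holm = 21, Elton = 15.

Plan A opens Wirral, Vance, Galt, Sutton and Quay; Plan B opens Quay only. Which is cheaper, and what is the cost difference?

Plan A is cheaper by 305.

Plan A: {Wirral, Vance, Galt, Sutton, Quay}: Largo→Sutton 3·23=69, Tring→Sutton 5·9=45, Holm→Vance 2·21=42, Elton→Galt 3·15=45. Service 201; fixed 57; total 258.
Plan B: {Quay}: Largo→Quay 4·23=92, Tring→Quay 9·9=81, Holm→Quay 7·21=147, Elton→Quay 15·15=225. Service 545; fixed 18; total 563.
Difference: |258 − 563| = 305.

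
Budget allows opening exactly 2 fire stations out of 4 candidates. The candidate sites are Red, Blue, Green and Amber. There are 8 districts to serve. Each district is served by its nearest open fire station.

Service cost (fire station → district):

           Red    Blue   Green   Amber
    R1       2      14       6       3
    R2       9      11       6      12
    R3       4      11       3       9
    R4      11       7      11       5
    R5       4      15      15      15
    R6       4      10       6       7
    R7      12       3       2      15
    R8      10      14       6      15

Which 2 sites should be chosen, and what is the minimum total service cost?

With exactly 2 open, each district uses its cheapest among the chosen.
{Red, Green}: R1→Red 2, R2→Green 6, R3→Green 3, R4→Red 11, R5→Red 4, R6→Red 4, R7→Green 2, R8→Green 6. Service cost 38.
{Red, Blue}: service cost 43
{Green, Amber}: service cost 46
Among all 6 size-2 choices, {Red, Green} is lowest.

Choose Red and Green; total service cost 38.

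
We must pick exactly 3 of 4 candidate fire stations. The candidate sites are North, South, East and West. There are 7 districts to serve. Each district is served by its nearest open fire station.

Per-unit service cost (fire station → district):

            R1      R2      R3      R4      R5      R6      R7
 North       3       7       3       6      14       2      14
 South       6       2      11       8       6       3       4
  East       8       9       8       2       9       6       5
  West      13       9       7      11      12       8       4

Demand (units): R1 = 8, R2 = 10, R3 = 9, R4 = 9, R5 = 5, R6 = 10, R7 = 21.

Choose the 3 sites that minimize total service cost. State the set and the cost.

Choose North, South and East; total service cost 223.

With exactly 3 open, each district uses its cheapest among the chosen.
{North, South, East}: R1→North 3·8=24, R2→South 2·10=20, R3→North 3·9=27, R4→East 2·9=18, R5→South 6·5=30, R6→North 2·10=20, R7→South 4·21=84. Service cost 223.
{North, South, West}: service cost 259
{North, East, West}: service cost 288
Among all 4 size-3 choices, {North, South, East} is lowest.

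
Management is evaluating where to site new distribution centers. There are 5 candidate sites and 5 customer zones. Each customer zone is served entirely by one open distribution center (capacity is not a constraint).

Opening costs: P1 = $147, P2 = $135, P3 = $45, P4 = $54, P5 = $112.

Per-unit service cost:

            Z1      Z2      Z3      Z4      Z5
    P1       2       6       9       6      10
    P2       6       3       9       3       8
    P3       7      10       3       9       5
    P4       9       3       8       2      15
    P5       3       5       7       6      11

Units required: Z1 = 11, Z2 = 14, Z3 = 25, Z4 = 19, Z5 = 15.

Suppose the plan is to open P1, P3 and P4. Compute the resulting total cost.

Total cost: 498

Each customer zone is assigned to its cheapest site among the open ones.
{P1, P3, P4}: Z1→P1 2·11=22, Z2→P4 3·14=42, Z3→P3 3·25=75, Z4→P4 2·19=38, Z5→P3 5·15=75. Service 252; fixed 246; total 498.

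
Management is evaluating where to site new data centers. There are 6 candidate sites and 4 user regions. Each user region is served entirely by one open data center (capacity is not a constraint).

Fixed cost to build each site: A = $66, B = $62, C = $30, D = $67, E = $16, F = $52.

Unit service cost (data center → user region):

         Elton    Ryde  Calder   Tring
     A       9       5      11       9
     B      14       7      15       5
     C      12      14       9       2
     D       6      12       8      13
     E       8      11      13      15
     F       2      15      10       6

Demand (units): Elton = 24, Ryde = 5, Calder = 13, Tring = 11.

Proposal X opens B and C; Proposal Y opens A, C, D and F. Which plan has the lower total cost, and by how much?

Proposal Y is cheaper by 140.

Proposal X: {B, C}: Elton→C 12·24=288, Ryde→B 7·5=35, Calder→C 9·13=117, Tring→C 2·11=22. Service 462; fixed 92; total 554.
Proposal Y: {A, C, D, F}: Elton→F 2·24=48, Ryde→A 5·5=25, Calder→D 8·13=104, Tring→C 2·11=22. Service 199; fixed 215; total 414.
Difference: |554 − 414| = 140.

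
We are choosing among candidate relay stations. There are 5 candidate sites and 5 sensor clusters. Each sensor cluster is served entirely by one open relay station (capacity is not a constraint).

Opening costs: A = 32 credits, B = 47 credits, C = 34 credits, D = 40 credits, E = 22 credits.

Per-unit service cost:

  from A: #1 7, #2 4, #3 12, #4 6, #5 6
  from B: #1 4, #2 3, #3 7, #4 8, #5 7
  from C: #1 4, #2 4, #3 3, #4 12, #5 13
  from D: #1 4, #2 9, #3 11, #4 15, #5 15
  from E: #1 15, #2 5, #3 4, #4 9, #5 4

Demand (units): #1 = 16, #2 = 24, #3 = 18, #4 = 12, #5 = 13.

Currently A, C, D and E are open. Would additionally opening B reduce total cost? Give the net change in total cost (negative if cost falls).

No — net change +23 (cost rises by 23).

Current service cost with {A, C, D, E}: 338.
Adding B: each sensor cluster re-picks its cheapest; new service cost 314, saving 24.
Extra fixed cost: 47. Net change = 47 − 24 = 23.
(Totals: 466 → 489.)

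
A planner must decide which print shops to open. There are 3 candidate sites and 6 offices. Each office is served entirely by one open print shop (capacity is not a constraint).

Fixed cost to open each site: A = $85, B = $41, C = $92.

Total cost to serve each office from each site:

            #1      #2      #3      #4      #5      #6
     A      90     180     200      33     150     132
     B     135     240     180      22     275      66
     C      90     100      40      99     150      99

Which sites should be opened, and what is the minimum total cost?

For any fixed open set, each office goes to its cheapest open site; total = fixed + service.
{B, C}: #1→C 90, #2→C 100, #3→C 40, #4→B 22, #5→C 150, #6→B 66. Service 468; fixed 133; total 601.
{C}: service 578 + fixed 92 = 670
{A, B, C}: service 468 + fixed 218 = 686
{B}: service 918 + fixed 41 = 959
(All 7 nonempty subsets were checked; B and C is lowest.)

Open B and C; minimum total cost 601.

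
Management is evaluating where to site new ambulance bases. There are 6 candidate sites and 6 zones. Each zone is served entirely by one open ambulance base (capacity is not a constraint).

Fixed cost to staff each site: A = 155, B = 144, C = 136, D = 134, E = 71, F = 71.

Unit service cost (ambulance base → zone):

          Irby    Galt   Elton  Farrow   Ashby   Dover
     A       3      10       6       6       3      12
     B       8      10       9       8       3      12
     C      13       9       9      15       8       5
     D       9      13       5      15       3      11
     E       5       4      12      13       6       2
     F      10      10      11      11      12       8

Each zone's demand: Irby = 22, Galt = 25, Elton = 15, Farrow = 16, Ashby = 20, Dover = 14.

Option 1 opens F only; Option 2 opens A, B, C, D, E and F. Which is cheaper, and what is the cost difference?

Option 1: {F}: Irby→F 10·22=220, Galt→F 10·25=250, Elton→F 11·15=165, Farrow→F 11·16=176, Ashby→F 12·20=240, Dover→F 8·14=112. Service 1163; fixed 71; total 1234.
Option 2: {A, B, C, D, E, F}: Irby→A 3·22=66, Galt→E 4·25=100, Elton→D 5·15=75, Farrow→A 6·16=96, Ashby→A 3·20=60, Dover→E 2·14=28. Service 425; fixed 711; total 1136.
Difference: |1234 − 1136| = 98.

Option 2 is cheaper by 98.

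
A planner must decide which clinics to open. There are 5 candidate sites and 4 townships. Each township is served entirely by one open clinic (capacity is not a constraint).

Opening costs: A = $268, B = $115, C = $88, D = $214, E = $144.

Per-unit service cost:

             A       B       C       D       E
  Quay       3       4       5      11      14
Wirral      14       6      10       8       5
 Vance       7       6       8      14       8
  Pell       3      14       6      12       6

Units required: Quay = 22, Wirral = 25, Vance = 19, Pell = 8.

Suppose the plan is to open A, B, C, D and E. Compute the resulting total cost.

Each township is assigned to its cheapest site among the open ones.
{A, B, C, D, E}: Quay→A 3·22=66, Wirral→E 5·25=125, Vance→B 6·19=114, Pell→A 3·8=24. Service 329; fixed 829; total 1158.

Total cost: 1158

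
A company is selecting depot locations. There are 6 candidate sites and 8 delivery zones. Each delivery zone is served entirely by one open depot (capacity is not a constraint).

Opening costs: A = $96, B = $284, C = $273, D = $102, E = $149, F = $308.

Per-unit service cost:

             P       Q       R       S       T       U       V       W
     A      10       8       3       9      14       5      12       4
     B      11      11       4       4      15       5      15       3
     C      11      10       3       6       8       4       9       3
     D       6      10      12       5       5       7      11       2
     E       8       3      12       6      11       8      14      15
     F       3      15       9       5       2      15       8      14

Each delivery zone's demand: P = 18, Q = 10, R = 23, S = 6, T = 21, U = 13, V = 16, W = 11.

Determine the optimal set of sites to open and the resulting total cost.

For any fixed open set, each delivery zone goes to its cheapest open site; total = fixed + service.
{A, D}: P→D 6·18=108, Q→A 8·10=80, R→A 3·23=69, S→D 5·6=30, T→D 5·21=105, U→A 5·13=65, V→D 11·16=176, W→D 2·11=22. Service 655; fixed 198; total 853.
{A, F}: P→F 3·18=54, Q→A 8·10=80, R→A 3·23=69, S→F 5·6=30, T→F 2·21=42, U→A 5·13=65, V→F 8·16=128, W→A 4·11=44. Service 512; fixed 404; total 916.
{A, D, E}: P→D 6·18=108, Q→E 3·10=30, R→A 3·23=69, S→D 5·6=30, T→D 5·21=105, U→A 5·13=65, V→D 11·16=176, W→D 2·11=22. Service 605; fixed 347; total 952.
{A, B, C, D, E, F}: P→F 3·18=54, Q→E 3·10=30, R→A 3·23=69, S→B 4·6=24, T→F 2·21=42, U→C 4·13=52, V→F 8·16=128, W→D 2·11=22. Service 421; fixed 1212; total 1633.
No other subset beats 853.

Open A and D; minimum total cost 853.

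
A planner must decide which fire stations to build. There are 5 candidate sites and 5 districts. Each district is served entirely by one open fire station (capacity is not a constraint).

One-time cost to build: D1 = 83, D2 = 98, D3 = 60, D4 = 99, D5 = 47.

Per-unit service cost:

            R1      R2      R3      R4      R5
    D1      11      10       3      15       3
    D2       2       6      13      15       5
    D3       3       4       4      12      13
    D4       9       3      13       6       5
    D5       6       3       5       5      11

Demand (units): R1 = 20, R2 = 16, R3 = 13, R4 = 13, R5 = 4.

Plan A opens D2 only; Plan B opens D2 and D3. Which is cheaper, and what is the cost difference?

Plan A: {D2}: R1→D2 2·20=40, R2→D2 6·16=96, R3→D2 13·13=169, R4→D2 15·13=195, R5→D2 5·4=20. Service 520; fixed 98; total 618.
Plan B: {D2, D3}: R1→D2 2·20=40, R2→D3 4·16=64, R3→D3 4·13=52, R4→D3 12·13=156, R5→D2 5·4=20. Service 332; fixed 158; total 490.
Difference: |618 − 490| = 128.

Plan B is cheaper by 128.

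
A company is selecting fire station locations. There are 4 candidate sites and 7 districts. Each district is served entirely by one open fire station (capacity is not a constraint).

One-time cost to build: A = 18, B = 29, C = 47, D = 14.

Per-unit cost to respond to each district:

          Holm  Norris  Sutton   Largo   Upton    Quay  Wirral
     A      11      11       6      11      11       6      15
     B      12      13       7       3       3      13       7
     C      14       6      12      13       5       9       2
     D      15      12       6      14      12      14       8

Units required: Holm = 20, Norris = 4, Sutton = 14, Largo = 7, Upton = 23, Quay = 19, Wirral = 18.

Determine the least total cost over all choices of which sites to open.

Minimum total cost: 662

For any fixed open set, each district goes to its cheapest open site; total = fixed + service.
{A, B, C}: Holm→A 11·20=220, Norris→C 6·4=24, Sutton→A 6·14=84, Largo→B 3·7=21, Upton→B 3·23=69, Quay→A 6·19=114, Wirral→C 2·18=36. Service 568; fixed 94; total 662.
{A, B, C, D}: Holm→A 11·20=220, Norris→C 6·4=24, Sutton→A 6·14=84, Largo→B 3·7=21, Upton→B 3·23=69, Quay→A 6·19=114, Wirral→C 2·18=36. Service 568; fixed 108; total 676.
{A, B}: Holm→A 11·20=220, Norris→A 11·4=44, Sutton→A 6·14=84, Largo→B 3·7=21, Upton→B 3·23=69, Quay→A 6·19=114, Wirral→B 7·18=126. Service 678; fixed 47; total 725.
{D}: Holm→D 15·20=300, Norris→D 12·4=48, Sutton→D 6·14=84, Largo→D 14·7=98, Upton→D 12·23=276, Quay→D 14·19=266, Wirral→D 8·18=144. Service 1216; fixed 14; total 1230.
(All 15 nonempty subsets were checked; A, B and C is lowest.)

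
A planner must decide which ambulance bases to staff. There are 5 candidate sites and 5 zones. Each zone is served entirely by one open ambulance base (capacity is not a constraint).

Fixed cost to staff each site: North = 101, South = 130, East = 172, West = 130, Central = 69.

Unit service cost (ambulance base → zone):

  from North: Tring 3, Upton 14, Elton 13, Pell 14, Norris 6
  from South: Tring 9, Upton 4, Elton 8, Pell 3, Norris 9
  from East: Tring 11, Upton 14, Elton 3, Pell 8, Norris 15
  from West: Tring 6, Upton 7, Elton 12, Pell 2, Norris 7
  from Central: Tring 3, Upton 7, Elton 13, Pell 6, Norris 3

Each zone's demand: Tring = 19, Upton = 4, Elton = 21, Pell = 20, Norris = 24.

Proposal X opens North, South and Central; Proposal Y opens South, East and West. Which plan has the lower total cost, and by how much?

Proposal X is cheaper by 160.

Proposal X: {North, South, Central}: Tring→North 3·19=57, Upton→South 4·4=16, Elton→South 8·21=168, Pell→South 3·20=60, Norris→Central 3·24=72. Service 373; fixed 300; total 673.
Proposal Y: {South, East, West}: Tring→West 6·19=114, Upton→South 4·4=16, Elton→East 3·21=63, Pell→West 2·20=40, Norris→West 7·24=168. Service 401; fixed 432; total 833.
Difference: |673 − 833| = 160.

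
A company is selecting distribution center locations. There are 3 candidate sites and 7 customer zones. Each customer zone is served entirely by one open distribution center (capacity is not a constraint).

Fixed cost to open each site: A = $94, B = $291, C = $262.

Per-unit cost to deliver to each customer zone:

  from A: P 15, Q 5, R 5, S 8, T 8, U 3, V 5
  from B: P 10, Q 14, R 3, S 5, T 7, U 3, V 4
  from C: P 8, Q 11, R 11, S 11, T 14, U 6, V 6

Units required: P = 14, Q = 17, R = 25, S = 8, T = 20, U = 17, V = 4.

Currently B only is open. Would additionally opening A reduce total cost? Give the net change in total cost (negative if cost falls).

Yes — net change −59 (cost falls by 59).

Current service cost with {B}: 700.
Adding A: each customer zone re-picks its cheapest; new service cost 547, saving 153.
Extra fixed cost: 94. Net change = 94 − 153 = -59.
(Totals: 991 → 932.)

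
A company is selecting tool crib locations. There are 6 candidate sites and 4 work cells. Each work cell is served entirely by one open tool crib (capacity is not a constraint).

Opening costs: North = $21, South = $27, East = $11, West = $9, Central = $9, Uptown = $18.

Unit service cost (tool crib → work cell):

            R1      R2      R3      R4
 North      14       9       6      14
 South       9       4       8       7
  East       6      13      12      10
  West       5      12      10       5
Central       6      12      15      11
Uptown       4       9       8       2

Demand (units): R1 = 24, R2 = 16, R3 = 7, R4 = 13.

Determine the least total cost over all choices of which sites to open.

Minimum total cost: 287

For any fixed open set, each work cell goes to its cheapest open site; total = fixed + service.
{South, Uptown}: R1→Uptown 4·24=96, R2→South 4·16=64, R3→South 8·7=56, R4→Uptown 2·13=26. Service 242; fixed 45; total 287.
{North, South, Uptown}: service 228 + fixed 66 = 294
{South, West, Uptown}: service 242 + fixed 54 = 296
{North, South, East, West, Central, Uptown}: service 228 + fixed 95 = 323
No other subset beats 287.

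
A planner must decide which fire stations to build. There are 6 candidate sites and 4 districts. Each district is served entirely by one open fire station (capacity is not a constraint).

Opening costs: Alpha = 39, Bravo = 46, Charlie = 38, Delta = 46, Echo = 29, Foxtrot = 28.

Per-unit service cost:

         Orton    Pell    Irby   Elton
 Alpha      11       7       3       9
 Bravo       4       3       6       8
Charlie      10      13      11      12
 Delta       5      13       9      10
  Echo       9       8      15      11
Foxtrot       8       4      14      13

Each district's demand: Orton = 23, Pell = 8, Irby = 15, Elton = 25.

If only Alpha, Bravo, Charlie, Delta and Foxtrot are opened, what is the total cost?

Total cost: 558

Each district is assigned to its cheapest site among the open ones.
{Alpha, Bravo, Charlie, Delta, Foxtrot}: Orton→Bravo 4·23=92, Pell→Bravo 3·8=24, Irby→Alpha 3·15=45, Elton→Bravo 8·25=200. Service 361; fixed 197; total 558.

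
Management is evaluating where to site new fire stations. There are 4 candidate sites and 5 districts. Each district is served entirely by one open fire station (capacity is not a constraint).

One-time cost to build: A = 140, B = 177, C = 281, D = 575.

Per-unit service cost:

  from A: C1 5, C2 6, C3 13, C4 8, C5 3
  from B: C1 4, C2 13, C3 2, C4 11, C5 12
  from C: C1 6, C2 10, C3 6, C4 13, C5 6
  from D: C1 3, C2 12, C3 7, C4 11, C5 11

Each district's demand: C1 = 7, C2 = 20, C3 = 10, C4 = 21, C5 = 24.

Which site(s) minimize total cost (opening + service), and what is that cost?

Open A only; minimum total cost 665.

For any fixed open set, each district goes to its cheapest open site; total = fixed + service.
{A}: C1→A 5·7=35, C2→A 6·20=120, C3→A 13·10=130, C4→A 8·21=168, C5→A 3·24=72. Service 525; fixed 140; total 665.
{A, B}: service 408 + fixed 317 = 725
{A, C}: service 455 + fixed 421 = 876
{A, B, C, D}: service 401 + fixed 1173 = 1574
No other subset beats 665.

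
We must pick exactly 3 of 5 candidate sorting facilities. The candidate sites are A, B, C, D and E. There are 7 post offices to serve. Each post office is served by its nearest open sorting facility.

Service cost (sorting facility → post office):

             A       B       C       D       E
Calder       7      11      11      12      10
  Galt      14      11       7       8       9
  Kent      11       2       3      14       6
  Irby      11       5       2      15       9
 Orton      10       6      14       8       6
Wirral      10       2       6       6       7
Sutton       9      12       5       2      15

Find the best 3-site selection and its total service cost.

Choose A, B and C; total service cost 31.

With exactly 3 open, each post office uses its cheapest among the chosen.
{A, B, C}: Calder→A 7, Galt→C 7, Kent→B 2, Irby→C 2, Orton→B 6, Wirral→B 2, Sutton→C 5. Service cost 31.
{A, B, D}: service cost 32
{B, C, D}: service cost 32
Among all 10 size-3 choices, {A, B, C} is lowest.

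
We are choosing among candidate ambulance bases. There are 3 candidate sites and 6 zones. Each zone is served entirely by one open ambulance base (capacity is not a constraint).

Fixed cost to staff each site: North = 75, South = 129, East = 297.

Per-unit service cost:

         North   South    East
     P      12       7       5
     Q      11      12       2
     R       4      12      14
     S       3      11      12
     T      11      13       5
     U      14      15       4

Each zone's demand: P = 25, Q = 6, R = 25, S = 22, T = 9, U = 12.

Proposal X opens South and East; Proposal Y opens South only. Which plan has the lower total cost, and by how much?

Proposal X is cheaper by 17.

Proposal X: {South, East}: P→East 5·25=125, Q→East 2·6=12, R→South 12·25=300, S→South 11·22=242, T→East 5·9=45, U→East 4·12=48. Service 772; fixed 426; total 1198.
Proposal Y: {South}: P→South 7·25=175, Q→South 12·6=72, R→South 12·25=300, S→South 11·22=242, T→South 13·9=117, U→South 15·12=180. Service 1086; fixed 129; total 1215.
Difference: |1198 − 1215| = 17.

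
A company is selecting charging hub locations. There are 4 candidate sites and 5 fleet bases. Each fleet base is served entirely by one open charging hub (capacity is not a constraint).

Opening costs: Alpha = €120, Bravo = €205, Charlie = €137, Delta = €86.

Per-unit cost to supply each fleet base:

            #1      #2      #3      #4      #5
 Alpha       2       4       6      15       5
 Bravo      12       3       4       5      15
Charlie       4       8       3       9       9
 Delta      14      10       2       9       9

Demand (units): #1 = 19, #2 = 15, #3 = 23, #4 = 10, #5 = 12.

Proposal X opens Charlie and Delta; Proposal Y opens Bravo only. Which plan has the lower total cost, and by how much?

Proposal X is cheaper by 137.

Proposal X: {Charlie, Delta}: #1→Charlie 4·19=76, #2→Charlie 8·15=120, #3→Delta 2·23=46, #4→Charlie 9·10=90, #5→Charlie 9·12=108. Service 440; fixed 223; total 663.
Proposal Y: {Bravo}: #1→Bravo 12·19=228, #2→Bravo 3·15=45, #3→Bravo 4·23=92, #4→Bravo 5·10=50, #5→Bravo 15·12=180. Service 595; fixed 205; total 800.
Difference: |663 − 800| = 137.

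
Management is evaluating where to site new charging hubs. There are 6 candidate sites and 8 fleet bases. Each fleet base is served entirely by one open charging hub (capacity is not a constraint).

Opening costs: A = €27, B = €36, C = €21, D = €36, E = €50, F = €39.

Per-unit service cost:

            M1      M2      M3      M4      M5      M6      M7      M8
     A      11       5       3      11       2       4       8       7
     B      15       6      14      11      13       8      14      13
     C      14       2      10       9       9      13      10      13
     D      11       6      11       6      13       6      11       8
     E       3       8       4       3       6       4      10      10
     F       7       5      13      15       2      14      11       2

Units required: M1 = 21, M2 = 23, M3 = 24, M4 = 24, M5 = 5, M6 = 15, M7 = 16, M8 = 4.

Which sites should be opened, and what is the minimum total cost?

Open A, C and E; minimum total cost 577.

For any fixed open set, each fleet base goes to its cheapest open site; total = fixed + service.
{A, C, E}: M1→E 3·21=63, M2→C 2·23=46, M3→A 3·24=72, M4→E 3·24=72, M5→A 2·5=10, M6→A 4·15=60, M7→A 8·16=128, M8→A 7·4=28. Service 479; fixed 98; total 577.
{A, C, E, F}: service 459 + fixed 137 = 596
{A, B, C, E}: service 479 + fixed 134 = 613
{A, B, C, D, E, F}: M1→E 3·21=63, M2→C 2·23=46, M3→A 3·24=72, M4→E 3·24=72, M5→A 2·5=10, M6→A 4·15=60, M7→A 8·16=128, M8→F 2·4=8. Service 459; fixed 209; total 668.
No other subset beats 577.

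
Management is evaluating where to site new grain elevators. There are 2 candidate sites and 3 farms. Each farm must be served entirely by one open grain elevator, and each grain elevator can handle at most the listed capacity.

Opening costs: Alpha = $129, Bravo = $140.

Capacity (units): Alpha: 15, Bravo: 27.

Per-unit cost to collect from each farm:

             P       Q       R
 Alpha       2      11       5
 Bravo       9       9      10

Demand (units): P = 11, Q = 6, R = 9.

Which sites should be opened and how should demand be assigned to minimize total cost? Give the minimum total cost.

Open {Bravo}: P→Bravo 9·11=99, Q→Bravo 9·6=54, R→Bravo 10·9=90.
Loads: Bravo carries 26/27. Service 243; fixed 140; total 383.
Next best feasible plan costs 435.

Minimum total cost: 383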